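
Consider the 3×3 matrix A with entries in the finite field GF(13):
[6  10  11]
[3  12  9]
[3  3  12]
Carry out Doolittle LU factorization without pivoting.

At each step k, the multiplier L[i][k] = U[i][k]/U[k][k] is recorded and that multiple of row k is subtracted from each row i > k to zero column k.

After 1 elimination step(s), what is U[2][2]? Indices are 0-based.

[col 0] pivot 6
  R1 -= 7*R0 → (0, 7, 10)  (L[1][0] := 7)
  R2 -= 7*R0 → (0, 11, 0)  (L[2][0] := 7)

U[2][2] = 0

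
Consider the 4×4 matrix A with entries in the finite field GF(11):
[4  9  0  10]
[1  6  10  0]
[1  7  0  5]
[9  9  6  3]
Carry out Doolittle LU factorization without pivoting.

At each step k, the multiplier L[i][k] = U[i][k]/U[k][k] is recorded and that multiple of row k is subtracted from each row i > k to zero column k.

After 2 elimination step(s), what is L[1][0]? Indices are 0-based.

Step 1: pivot at (0,0) is 4.
  row1 ← row1 − (3)·row0  ⇒  L[1][0]=3, U row1=(0, 1, 10, 3)
  row2 ← row2 − (3)·row0  ⇒  L[2][0]=3, U row2=(0, 2, 0, 8)
  row3 ← row3 − (5)·row0  ⇒  L[3][0]=5, U row3=(0, 8, 6, 8)
Step 2: pivot at (1,1) is 1.
  row2 ← row2 − (2)·row1  ⇒  L[2][1]=2, U row2=(0, 0, 2, 2)
  row3 ← row3 − (8)·row1  ⇒  L[3][1]=8, U row3=(0, 0, 3, 6)

L[1][0] = 3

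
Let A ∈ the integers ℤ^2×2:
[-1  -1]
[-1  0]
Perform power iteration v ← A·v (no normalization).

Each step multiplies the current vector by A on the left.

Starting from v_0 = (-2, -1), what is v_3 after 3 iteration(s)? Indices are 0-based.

v_0 = (-2, -1).
v_1 = A·v_0 = (3, 2).
v_2 = A·v_1 = (-5, -3).
v_3 = A·v_2 = (8, 5).

v_3 = (8, 5)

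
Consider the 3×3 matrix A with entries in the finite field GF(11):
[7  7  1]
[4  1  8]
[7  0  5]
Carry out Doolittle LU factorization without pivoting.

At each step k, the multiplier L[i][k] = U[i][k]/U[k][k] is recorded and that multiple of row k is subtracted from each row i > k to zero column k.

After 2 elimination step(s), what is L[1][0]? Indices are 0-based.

Step 1: pivot at (0,0) is 7.
  row1 ← row1 − (10)·row0  ⇒  L[1][0]=10, U row1=(0, 8, 9)
  row2 ← row2 − (1)·row0  ⇒  L[2][0]=1, U row2=(0, 4, 4)
Step 2: pivot at (1,1) is 8.
  row2 ← row2 − (6)·row1  ⇒  L[2][1]=6, U row2=(0, 0, 5)

L[1][0] = 10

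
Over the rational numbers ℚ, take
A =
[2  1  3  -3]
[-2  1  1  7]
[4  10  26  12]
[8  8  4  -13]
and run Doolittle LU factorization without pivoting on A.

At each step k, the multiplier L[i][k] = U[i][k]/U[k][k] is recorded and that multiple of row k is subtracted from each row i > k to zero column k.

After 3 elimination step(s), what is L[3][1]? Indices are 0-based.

k=0: U[0][0]=2
  eliminate (1,0): mult=-1, new row 1: (0, 2, 4, 4); set L[1][0]=-1
  eliminate (2,0): mult=2, new row 2: (0, 8, 20, 18); set L[2][0]=2
  eliminate (3,0): mult=4, new row 3: (0, 4, -8, -1); set L[3][0]=4
k=1: U[1][1]=2
  eliminate (2,1): mult=4, new row 2: (0, 0, 4, 2); set L[2][1]=4
  eliminate (3,1): mult=2, new row 3: (0, 0, -16, -9); set L[3][1]=2
k=2: U[2][2]=4
  eliminate (3,2): mult=-4, new row 3: (0, 0, 0, -1); set L[3][2]=-4

L[3][1] = 2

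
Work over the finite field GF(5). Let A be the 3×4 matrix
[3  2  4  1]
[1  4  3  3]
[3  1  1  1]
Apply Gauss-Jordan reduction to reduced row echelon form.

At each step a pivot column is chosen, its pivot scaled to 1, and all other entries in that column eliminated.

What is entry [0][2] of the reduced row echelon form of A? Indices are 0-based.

M[0][2] = 1

pivot(0,0)=3: scale R0 → (1, 4, 3, 2)
  clear (1,0): R1 −= (1)R0 → (0, 0, 0, 1)
  clear (2,0): R2 −= (3)R0 → (0, 4, 2, 0)
pivot(1,1): swap R1↔R2
pivot(1,1)=4: scale R1 → (0, 1, 3, 0)
  clear (0,1): R0 −= (4)R1 → (1, 0, 1, 2)
col 2: no nonzero at/below row 2; advance.
pivot(2,3)=1: scale R2 → (0, 0, 0, 1)
  clear (0,3): R0 −= (2)R2 → (1, 0, 1, 0)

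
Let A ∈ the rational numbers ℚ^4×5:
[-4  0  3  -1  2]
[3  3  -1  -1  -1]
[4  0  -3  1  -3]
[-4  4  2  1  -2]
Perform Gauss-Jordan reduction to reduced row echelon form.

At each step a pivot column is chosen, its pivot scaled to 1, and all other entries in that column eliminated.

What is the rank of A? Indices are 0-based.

rank = 4

[1] R0 /= -4  ⇒  (1, 0, -3/4, 1/4, -1/2)
     R1 -= 3·R0  ⇒  (0, 3, 5/4, -7/4, 1/2)
     R2 -= 4·R0  ⇒  (0, 0, 0, 0, -1)
     R3 -= -4·R0  ⇒  (0, 4, -1, 2, -4)
[2] R1 /= 3  ⇒  (0, 1, 5/12, -7/12, 1/6)
     R3 -= 4·R1  ⇒  (0, 0, -8/3, 13/3, -14/3)
[3] R2 <-> R3
[3] R2 /= -8/3  ⇒  (0, 0, 1, -13/8, 7/4)
     R0 -= -3/4·R2  ⇒  (1, 0, 0, -31/32, 13/16)
     R1 -= 5/12·R2  ⇒  (0, 1, 0, 3/32, -9/16)
column 3 empty below row 3
[4] R3 /= -1  ⇒  (0, 0, 0, 0, 1)
     R0 -= 13/16·R3  ⇒  (1, 0, 0, -31/32, 0)
     R1 -= -9/16·R3  ⇒  (0, 1, 0, 3/32, 0)
     R2 -= 7/4·R3  ⇒  (0, 0, 1, -13/8, 0)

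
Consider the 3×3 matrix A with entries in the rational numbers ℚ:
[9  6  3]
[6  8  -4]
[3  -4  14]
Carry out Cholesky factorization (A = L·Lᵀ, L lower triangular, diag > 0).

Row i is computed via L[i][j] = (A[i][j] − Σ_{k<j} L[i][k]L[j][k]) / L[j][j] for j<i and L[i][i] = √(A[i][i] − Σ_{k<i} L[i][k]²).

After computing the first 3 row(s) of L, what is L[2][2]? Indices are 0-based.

L[2][2] = 2

Step 1: L[0][0] = √(9) = 3.
  L[1][0] = (6) / L[0][0] = 2.
Step 2: L[1][1] = √(4) = 2.
  L[2][0] = (3) / L[0][0] = 1.
  L[2][1] = (-6) / L[1][1] = -3.
Step 3: L[2][2] = √(4) = 2.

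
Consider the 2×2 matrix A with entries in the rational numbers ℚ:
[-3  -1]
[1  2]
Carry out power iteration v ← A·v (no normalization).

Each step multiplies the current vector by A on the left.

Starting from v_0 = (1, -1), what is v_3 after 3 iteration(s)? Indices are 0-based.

v_0 = (1, -1).
v_1 = A·v_0 = (-2, -1).
v_2 = A·v_1 = (7, -4).
v_3 = A·v_2 = (-17, -1).

v_3 = (-17, -1)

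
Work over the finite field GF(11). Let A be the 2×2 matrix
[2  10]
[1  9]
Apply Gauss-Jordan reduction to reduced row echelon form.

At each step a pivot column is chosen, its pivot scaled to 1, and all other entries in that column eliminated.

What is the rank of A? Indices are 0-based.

pivot(0,0)=2: scale R0 → (1, 5)
  clear (1,0): R1 −= (1)R0 → (0, 4)
pivot(1,1)=4: scale R1 → (0, 1)
  clear (0,1): R0 −= (5)R1 → (1, 0)

rank = 2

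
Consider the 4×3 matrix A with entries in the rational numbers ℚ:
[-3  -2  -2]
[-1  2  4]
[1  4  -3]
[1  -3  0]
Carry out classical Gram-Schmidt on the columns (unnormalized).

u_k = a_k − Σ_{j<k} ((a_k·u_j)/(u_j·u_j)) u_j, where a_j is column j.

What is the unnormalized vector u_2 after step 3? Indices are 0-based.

Step 1: u_0 = a_0 = (-3, -1, 1, 1).
Step 2: u_1 = a_1 − (5/12)·u_0 = (-3/4, 29/12, 43/12, -41/12).
Step 3: u_2 = a_2 − (-1/12)·u_0 − (5/371)·u_1 = (-831/371, 1441/371, -1100/371, 48/371).

u_2 = (-831/371, 1441/371, -1100/371, 48/371)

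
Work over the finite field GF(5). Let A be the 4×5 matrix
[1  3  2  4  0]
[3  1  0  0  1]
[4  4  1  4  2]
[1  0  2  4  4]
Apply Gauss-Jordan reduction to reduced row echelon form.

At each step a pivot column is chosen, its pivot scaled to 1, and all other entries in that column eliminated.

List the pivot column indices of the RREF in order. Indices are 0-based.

pivot columns: 0, 1, 2, 3

[1] R0 /= 1  ⇒  (1, 3, 2, 4, 0)
     R1 -= 3·R0  ⇒  (0, 2, 4, 3, 1)
     R2 -= 4·R0  ⇒  (0, 2, 3, 3, 2)
     R3 -= 1·R0  ⇒  (0, 2, 0, 0, 4)
[2] R1 /= 2  ⇒  (0, 1, 2, 4, 3)
     R0 -= 3·R1  ⇒  (1, 0, 1, 2, 1)
     R2 -= 2·R1  ⇒  (0, 0, 4, 0, 1)
     R3 -= 2·R1  ⇒  (0, 0, 1, 2, 3)
[3] R2 /= 4  ⇒  (0, 0, 1, 0, 4)
     R0 -= 1·R2  ⇒  (1, 0, 0, 2, 2)
     R1 -= 2·R2  ⇒  (0, 1, 0, 4, 0)
     R3 -= 1·R2  ⇒  (0, 0, 0, 2, 4)
[4] R3 /= 2  ⇒  (0, 0, 0, 1, 2)
     R0 -= 2·R3  ⇒  (1, 0, 0, 0, 3)
     R1 -= 4·R3  ⇒  (0, 1, 0, 0, 2)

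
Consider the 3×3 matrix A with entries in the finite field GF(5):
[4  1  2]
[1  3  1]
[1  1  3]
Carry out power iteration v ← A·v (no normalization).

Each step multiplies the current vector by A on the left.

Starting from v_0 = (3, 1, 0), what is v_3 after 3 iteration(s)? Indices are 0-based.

v_3 = (1, 2, 4)

v_0 = (3, 1, 0).
v_1 = A·v_0 = (3, 1, 4).
v_2 = A·v_1 = (1, 0, 1).
v_3 = A·v_2 = (1, 2, 4).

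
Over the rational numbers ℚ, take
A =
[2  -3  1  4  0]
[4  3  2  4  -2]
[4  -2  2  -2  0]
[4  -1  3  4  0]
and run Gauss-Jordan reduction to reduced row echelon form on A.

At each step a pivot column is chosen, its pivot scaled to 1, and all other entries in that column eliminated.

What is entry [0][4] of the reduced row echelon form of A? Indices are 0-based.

[1] R0 /= 2  ⇒  (1, -3/2, 1/2, 2, 0)
     R1 -= 4·R0  ⇒  (0, 9, 0, -4, -2)
     R2 -= 4·R0  ⇒  (0, 4, 0, -10, 0)
     R3 -= 4·R0  ⇒  (0, 5, 1, -4, 0)
[2] R1 /= 9  ⇒  (0, 1, 0, -4/9, -2/9)
     R0 -= -3/2·R1  ⇒  (1, 0, 1/2, 4/3, -1/3)
     R2 -= 4·R1  ⇒  (0, 0, 0, -74/9, 8/9)
     R3 -= 5·R1  ⇒  (0, 0, 1, -16/9, 10/9)
[3] R2 <-> R3
[3] R2 /= 1  ⇒  (0, 0, 1, -16/9, 10/9)
     R0 -= 1/2·R2  ⇒  (1, 0, 0, 20/9, -8/9)
[4] R3 /= -74/9  ⇒  (0, 0, 0, 1, -4/37)
     R0 -= 20/9·R3  ⇒  (1, 0, 0, 0, -24/37)
     R1 -= -4/9·R3  ⇒  (0, 1, 0, 0, -10/37)
     R2 -= -16/9·R3  ⇒  (0, 0, 1, 0, 34/37)

M[0][4] = -24/37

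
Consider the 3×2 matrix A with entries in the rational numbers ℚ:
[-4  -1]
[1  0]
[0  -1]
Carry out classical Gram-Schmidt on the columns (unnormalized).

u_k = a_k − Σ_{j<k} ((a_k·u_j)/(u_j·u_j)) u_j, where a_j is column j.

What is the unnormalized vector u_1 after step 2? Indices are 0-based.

u_1 = (-1/17, -4/17, -1)

Step 1: u_0 = a_0 = (-4, 1, 0).
Step 2: u_1 = a_1 − (4/17)·u_0 = (-1/17, -4/17, -1).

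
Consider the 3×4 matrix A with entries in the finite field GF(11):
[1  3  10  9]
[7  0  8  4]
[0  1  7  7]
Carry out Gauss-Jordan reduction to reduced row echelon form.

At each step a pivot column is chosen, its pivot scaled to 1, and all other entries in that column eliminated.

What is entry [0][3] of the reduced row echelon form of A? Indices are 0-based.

M[0][3] = 10

[1] R0 /= 1  ⇒  (1, 3, 10, 9)
     R1 -= 7·R0  ⇒  (0, 1, 4, 7)
[2] R1 /= 1  ⇒  (0, 1, 4, 7)
     R0 -= 3·R1  ⇒  (1, 0, 9, 10)
     R2 -= 1·R1  ⇒  (0, 0, 3, 0)
[3] R2 /= 3  ⇒  (0, 0, 1, 0)
     R0 -= 9·R2  ⇒  (1, 0, 0, 10)
     R1 -= 4·R2  ⇒  (0, 1, 0, 7)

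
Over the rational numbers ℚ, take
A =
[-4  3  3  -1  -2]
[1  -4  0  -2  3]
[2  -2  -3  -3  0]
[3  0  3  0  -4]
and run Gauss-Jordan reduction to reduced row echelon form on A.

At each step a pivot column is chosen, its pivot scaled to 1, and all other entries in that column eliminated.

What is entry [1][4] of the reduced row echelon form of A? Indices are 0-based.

[1] R0 /= -4  ⇒  (1, -3/4, -3/4, 1/4, 1/2)
     R1 -= 1·R0  ⇒  (0, -13/4, 3/4, -9/4, 5/2)
     R2 -= 2·R0  ⇒  (0, -1/2, -3/2, -7/2, -1)
     R3 -= 3·R0  ⇒  (0, 9/4, 21/4, -3/4, -11/2)
[2] R1 /= -13/4  ⇒  (0, 1, -3/13, 9/13, -10/13)
     R0 -= -3/4·R1  ⇒  (1, 0, -12/13, 10/13, -1/13)
     R2 -= -1/2·R1  ⇒  (0, 0, -21/13, -41/13, -18/13)
     R3 -= 9/4·R1  ⇒  (0, 0, 75/13, -30/13, -49/13)
[3] R2 /= -21/13  ⇒  (0, 0, 1, 41/21, 6/7)
     R0 -= -12/13·R2  ⇒  (1, 0, 0, 18/7, 5/7)
     R1 -= -3/13·R2  ⇒  (0, 1, 0, 8/7, -4/7)
     R3 -= 75/13·R2  ⇒  (0, 0, 0, -95/7, -61/7)
[4] R3 /= -95/7  ⇒  (0, 0, 0, 1, 61/95)
     R0 -= 18/7·R3  ⇒  (1, 0, 0, 0, -89/95)
     R1 -= 8/7·R3  ⇒  (0, 1, 0, 0, -124/95)
     R2 -= 41/21·R3  ⇒  (0, 0, 1, 0, -113/285)

M[1][4] = -124/95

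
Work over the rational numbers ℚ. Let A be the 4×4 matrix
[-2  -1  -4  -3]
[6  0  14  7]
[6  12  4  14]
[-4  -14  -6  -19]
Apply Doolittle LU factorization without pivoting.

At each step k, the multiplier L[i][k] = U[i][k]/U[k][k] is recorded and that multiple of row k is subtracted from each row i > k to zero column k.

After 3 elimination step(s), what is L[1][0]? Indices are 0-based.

[col 0] pivot -2
  R1 -= -3*R0 → (0, -3, 2, -2)  (L[1][0] := -3)
  R2 -= -3*R0 → (0, 9, -8, 5)  (L[2][0] := -3)
  R3 -= 2*R0 → (0, -12, 2, -13)  (L[3][0] := 2)
[col 1] pivot -3
  R2 -= -3*R1 → (0, 0, -2, -1)  (L[2][1] := -3)
  R3 -= 4*R1 → (0, 0, -6, -5)  (L[3][1] := 4)
[col 2] pivot -2
  R3 -= 3*R2 → (0, 0, 0, -2)  (L[3][2] := 3)

L[1][0] = -3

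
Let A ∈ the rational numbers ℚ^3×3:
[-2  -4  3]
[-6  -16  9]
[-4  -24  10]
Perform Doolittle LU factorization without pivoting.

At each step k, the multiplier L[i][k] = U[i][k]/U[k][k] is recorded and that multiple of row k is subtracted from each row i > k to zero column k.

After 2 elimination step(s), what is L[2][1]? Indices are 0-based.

k=0: U[0][0]=-2
  eliminate (1,0): mult=3, new row 1: (0, -4, 0); set L[1][0]=3
  eliminate (2,0): mult=2, new row 2: (0, -16, 4); set L[2][0]=2
k=1: U[1][1]=-4
  eliminate (2,1): mult=4, new row 2: (0, 0, 4); set L[2][1]=4

L[2][1] = 4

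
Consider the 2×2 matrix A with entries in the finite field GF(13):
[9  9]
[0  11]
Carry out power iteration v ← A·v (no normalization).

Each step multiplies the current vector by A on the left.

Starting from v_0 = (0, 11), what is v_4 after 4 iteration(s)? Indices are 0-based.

v_0 = (0, 11).
v_1 = A·v_0 = (8, 4).
v_2 = A·v_1 = (4, 5).
v_3 = A·v_2 = (3, 3).
v_4 = A·v_3 = (2, 7).

v_4 = (2, 7)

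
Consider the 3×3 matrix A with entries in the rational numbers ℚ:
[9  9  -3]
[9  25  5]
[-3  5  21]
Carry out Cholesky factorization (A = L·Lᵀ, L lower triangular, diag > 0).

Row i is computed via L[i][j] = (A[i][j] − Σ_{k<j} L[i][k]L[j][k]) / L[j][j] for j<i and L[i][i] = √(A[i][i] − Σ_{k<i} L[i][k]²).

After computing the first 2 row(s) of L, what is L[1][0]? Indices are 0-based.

Step 1: L[0][0] = √(9) = 3.
  L[1][0] = (9) / L[0][0] = 3.
Step 2: L[1][1] = √(16) = 4.

L[1][0] = 3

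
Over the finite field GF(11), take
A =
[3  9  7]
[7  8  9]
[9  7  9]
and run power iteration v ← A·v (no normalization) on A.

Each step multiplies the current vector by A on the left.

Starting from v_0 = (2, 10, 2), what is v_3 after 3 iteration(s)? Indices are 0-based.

v_0 = (2, 10, 2).
v_1 = A·v_0 = (0, 2, 7).
v_2 = A·v_1 = (1, 2, 0).
v_3 = A·v_2 = (10, 1, 1).

v_3 = (10, 1, 1)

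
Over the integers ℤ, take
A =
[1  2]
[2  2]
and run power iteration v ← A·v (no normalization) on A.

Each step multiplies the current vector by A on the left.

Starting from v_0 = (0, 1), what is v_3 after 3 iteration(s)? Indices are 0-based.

v_3 = (22, 28)

v_0 = (0, 1).
v_1 = A·v_0 = (2, 2).
v_2 = A·v_1 = (6, 8).
v_3 = A·v_2 = (22, 28).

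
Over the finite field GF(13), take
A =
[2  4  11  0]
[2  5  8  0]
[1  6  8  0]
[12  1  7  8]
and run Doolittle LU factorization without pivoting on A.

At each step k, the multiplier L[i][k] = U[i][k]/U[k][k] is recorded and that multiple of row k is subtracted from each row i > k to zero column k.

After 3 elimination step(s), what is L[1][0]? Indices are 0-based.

L[1][0] = 1

Step 1: pivot at (0,0) is 2.
  row1 ← row1 − (1)·row0  ⇒  L[1][0]=1, U row1=(0, 1, 10, 0)
  row2 ← row2 − (7)·row0  ⇒  L[2][0]=7, U row2=(0, 4, 9, 0)
  row3 ← row3 − (6)·row0  ⇒  L[3][0]=6, U row3=(0, 3, 6, 8)
Step 2: pivot at (1,1) is 1.
  row2 ← row2 − (4)·row1  ⇒  L[2][1]=4, U row2=(0, 0, 8, 0)
  row3 ← row3 − (3)·row1  ⇒  L[3][1]=3, U row3=(0, 0, 2, 8)
Step 3: pivot at (2,2) is 8.
  row3 ← row3 − (10)·row2  ⇒  L[3][2]=10, U row3=(0, 0, 0, 8)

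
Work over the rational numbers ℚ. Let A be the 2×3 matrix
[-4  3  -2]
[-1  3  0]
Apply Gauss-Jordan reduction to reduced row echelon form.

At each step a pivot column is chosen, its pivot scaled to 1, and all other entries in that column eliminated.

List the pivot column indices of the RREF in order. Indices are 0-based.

pivot columns: 0, 1

step 1: normalize row 0 (÷-4) = (1, -3/4, 1/2)
  row 1: subtract -1×row0 = (0, 9/4, 1/2)
step 2: normalize row 1 (÷9/4) = (0, 1, 2/9)
  row 0: subtract -3/4×row1 = (1, 0, 2/3)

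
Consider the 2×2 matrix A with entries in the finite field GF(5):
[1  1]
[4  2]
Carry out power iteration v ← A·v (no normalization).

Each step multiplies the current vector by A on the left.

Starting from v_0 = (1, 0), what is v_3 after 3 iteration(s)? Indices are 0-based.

v_3 = (2, 4)

v_0 = (1, 0).
v_1 = A·v_0 = (1, 4).
v_2 = A·v_1 = (0, 2).
v_3 = A·v_2 = (2, 4).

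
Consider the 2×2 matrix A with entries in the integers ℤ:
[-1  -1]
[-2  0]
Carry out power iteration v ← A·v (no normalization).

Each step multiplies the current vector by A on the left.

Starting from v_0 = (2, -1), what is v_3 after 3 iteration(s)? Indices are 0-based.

v_3 = (-7, -10)

v_0 = (2, -1).
v_1 = A·v_0 = (-1, -4).
v_2 = A·v_1 = (5, 2).
v_3 = A·v_2 = (-7, -10).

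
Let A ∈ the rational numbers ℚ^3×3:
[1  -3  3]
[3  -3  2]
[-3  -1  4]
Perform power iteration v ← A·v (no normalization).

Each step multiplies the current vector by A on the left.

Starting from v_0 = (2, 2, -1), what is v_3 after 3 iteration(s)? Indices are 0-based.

v_3 = (5, -44, 50)

v_0 = (2, 2, -1).
v_1 = A·v_0 = (-7, -2, -12).
v_2 = A·v_1 = (-37, -39, -25).
v_3 = A·v_2 = (5, -44, 50).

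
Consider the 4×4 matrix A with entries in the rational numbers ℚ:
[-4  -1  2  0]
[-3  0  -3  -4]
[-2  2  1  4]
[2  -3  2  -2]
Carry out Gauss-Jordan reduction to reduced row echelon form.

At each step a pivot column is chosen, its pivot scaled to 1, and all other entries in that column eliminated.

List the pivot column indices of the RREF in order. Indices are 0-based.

[1] R0 /= -4  ⇒  (1, 1/4, -1/2, 0)
     R1 -= -3·R0  ⇒  (0, 3/4, -9/2, -4)
     R2 -= -2·R0  ⇒  (0, 5/2, 0, 4)
     R3 -= 2·R0  ⇒  (0, -7/2, 3, -2)
[2] R1 /= 3/4  ⇒  (0, 1, -6, -16/3)
     R0 -= 1/4·R1  ⇒  (1, 0, 1, 4/3)
     R2 -= 5/2·R1  ⇒  (0, 0, 15, 52/3)
     R3 -= -7/2·R1  ⇒  (0, 0, -18, -62/3)
[3] R2 /= 15  ⇒  (0, 0, 1, 52/45)
     R0 -= 1·R2  ⇒  (1, 0, 0, 8/45)
     R1 -= -6·R2  ⇒  (0, 1, 0, 8/5)
     R3 -= -18·R2  ⇒  (0, 0, 0, 2/15)
[4] R3 /= 2/15  ⇒  (0, 0, 0, 1)
     R0 -= 8/45·R3  ⇒  (1, 0, 0, 0)
     R1 -= 8/5·R3  ⇒  (0, 1, 0, 0)
     R2 -= 52/45·R3  ⇒  (0, 0, 1, 0)

pivot columns: 0, 1, 2, 3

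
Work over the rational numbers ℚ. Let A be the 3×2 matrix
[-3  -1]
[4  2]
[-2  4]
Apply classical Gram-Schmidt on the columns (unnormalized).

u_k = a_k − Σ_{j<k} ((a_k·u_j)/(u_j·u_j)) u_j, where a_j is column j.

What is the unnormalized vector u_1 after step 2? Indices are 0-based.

Step 1: u_0 = a_0 = (-3, 4, -2).
Step 2: u_1 = a_1 − (3/29)·u_0 = (-20/29, 46/29, 122/29).

u_1 = (-20/29, 46/29, 122/29)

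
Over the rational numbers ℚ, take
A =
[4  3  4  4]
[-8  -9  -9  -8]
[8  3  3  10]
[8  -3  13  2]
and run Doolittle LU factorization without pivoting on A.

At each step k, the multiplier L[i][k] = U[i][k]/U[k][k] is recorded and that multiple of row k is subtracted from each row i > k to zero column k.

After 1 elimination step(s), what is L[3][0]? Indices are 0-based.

Step 1: pivot at (0,0) is 4.
  row1 ← row1 − (-2)·row0  ⇒  L[1][0]=-2, U row1=(0, -3, -1, 0)
  row2 ← row2 − (2)·row0  ⇒  L[2][0]=2, U row2=(0, -3, -5, 2)
  row3 ← row3 − (2)·row0  ⇒  L[3][0]=2, U row3=(0, -9, 5, -6)

L[3][0] = 2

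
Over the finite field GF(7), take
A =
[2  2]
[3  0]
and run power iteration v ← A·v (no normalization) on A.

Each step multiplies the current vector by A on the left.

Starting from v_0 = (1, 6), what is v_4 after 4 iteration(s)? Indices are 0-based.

v_0 = (1, 6).
v_1 = A·v_0 = (0, 3).
v_2 = A·v_1 = (6, 0).
v_3 = A·v_2 = (5, 4).
v_4 = A·v_3 = (4, 1).

v_4 = (4, 1)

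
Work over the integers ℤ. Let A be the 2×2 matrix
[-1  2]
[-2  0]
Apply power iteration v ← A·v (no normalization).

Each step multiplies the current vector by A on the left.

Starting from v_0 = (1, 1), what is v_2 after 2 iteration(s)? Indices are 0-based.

v_2 = (-5, -2)

v_0 = (1, 1).
v_1 = A·v_0 = (1, -2).
v_2 = A·v_1 = (-5, -2).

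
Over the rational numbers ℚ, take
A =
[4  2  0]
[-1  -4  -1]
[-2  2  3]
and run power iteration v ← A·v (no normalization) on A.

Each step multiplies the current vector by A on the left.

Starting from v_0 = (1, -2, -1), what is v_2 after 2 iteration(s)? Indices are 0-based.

v_2 = (16, -23, -11)

v_0 = (1, -2, -1).
v_1 = A·v_0 = (0, 8, -9).
v_2 = A·v_1 = (16, -23, -11).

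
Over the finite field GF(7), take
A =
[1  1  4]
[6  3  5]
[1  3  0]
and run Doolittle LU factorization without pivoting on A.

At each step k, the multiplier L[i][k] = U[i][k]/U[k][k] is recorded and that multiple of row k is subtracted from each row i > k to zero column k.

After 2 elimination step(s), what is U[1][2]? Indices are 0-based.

Step 1: pivot at (0,0) is 1.
  row1 ← row1 − (6)·row0  ⇒  L[1][0]=6, U row1=(0, 4, 2)
  row2 ← row2 − (1)·row0  ⇒  L[2][0]=1, U row2=(0, 2, 3)
Step 2: pivot at (1,1) is 4.
  row2 ← row2 − (4)·row1  ⇒  L[2][1]=4, U row2=(0, 0, 2)

U[1][2] = 2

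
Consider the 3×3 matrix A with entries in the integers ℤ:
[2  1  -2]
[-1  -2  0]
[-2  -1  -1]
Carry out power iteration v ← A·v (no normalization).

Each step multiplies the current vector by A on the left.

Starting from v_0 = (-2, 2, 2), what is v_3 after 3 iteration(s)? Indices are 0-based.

v_0 = (-2, 2, 2).
v_1 = A·v_0 = (-6, -2, 0).
v_2 = A·v_1 = (-14, 10, 14).
v_3 = A·v_2 = (-46, -6, 4).

v_3 = (-46, -6, 4)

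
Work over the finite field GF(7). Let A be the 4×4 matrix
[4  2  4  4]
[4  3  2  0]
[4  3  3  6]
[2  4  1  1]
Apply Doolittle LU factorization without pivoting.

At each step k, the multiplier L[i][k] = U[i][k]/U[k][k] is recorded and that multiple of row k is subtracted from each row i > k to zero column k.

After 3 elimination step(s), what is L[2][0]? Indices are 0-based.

L[2][0] = 1

[col 0] pivot 4
  R1 -= 1*R0 → (0, 1, 5, 3)  (L[1][0] := 1)
  R2 -= 1*R0 → (0, 1, 6, 2)  (L[2][0] := 1)
  R3 -= 4*R0 → (0, 3, 6, 6)  (L[3][0] := 4)
[col 1] pivot 1
  R2 -= 1*R1 → (0, 0, 1, 6)  (L[2][1] := 1)
  R3 -= 3*R1 → (0, 0, 5, 4)  (L[3][1] := 3)
[col 2] pivot 1
  R3 -= 5*R2 → (0, 0, 0, 2)  (L[3][2] := 5)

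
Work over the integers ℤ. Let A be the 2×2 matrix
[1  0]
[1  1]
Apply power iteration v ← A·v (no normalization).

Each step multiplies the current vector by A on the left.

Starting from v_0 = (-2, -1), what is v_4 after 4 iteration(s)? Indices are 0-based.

v_0 = (-2, -1).
v_1 = A·v_0 = (-2, -3).
v_2 = A·v_1 = (-2, -5).
v_3 = A·v_2 = (-2, -7).
v_4 = A·v_3 = (-2, -9).

v_4 = (-2, -9)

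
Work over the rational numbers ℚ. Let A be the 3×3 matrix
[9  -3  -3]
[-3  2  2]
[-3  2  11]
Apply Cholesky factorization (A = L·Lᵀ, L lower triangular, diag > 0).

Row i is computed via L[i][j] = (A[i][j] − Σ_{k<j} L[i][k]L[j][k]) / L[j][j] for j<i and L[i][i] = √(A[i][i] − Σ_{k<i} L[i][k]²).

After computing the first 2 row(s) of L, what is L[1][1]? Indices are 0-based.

L[1][1] = 1

Step 1: L[0][0] = √(9) = 3.
  L[1][0] = (-3) / L[0][0] = -1.
Step 2: L[1][1] = √(1) = 1.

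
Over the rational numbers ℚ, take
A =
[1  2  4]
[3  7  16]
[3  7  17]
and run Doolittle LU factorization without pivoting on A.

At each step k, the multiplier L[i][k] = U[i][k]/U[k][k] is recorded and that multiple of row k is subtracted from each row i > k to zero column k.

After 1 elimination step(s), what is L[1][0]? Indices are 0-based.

k=0: U[0][0]=1
  eliminate (1,0): mult=3, new row 1: (0, 1, 4); set L[1][0]=3
  eliminate (2,0): mult=3, new row 2: (0, 1, 5); set L[2][0]=3

L[1][0] = 3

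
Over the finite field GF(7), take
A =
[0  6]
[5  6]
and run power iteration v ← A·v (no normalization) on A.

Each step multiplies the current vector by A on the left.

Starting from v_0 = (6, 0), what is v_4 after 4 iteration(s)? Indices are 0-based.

v_4 = (1, 4)

v_0 = (6, 0).
v_1 = A·v_0 = (0, 2).
v_2 = A·v_1 = (5, 5).
v_3 = A·v_2 = (2, 6).
v_4 = A·v_3 = (1, 4).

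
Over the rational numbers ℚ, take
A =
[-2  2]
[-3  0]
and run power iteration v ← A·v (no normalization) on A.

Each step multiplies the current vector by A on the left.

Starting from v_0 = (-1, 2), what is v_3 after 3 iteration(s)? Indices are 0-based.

v_0 = (-1, 2).
v_1 = A·v_0 = (6, 3).
v_2 = A·v_1 = (-6, -18).
v_3 = A·v_2 = (-24, 18).

v_3 = (-24, 18)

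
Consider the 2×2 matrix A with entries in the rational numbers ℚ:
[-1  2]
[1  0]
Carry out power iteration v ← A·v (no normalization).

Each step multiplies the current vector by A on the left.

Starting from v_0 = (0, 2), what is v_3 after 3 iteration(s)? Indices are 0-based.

v_3 = (12, -4)

v_0 = (0, 2).
v_1 = A·v_0 = (4, 0).
v_2 = A·v_1 = (-4, 4).
v_3 = A·v_2 = (12, -4).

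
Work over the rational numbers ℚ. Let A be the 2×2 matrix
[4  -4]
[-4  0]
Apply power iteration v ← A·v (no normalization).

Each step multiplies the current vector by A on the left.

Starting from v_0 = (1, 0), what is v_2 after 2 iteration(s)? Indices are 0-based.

v_0 = (1, 0).
v_1 = A·v_0 = (4, -4).
v_2 = A·v_1 = (32, -16).

v_2 = (32, -16)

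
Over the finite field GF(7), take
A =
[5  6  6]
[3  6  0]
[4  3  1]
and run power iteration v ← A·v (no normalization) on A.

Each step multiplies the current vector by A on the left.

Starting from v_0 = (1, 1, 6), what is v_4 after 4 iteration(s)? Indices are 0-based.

v_4 = (2, 5, 0)

v_0 = (1, 1, 6).
v_1 = A·v_0 = (5, 2, 6).
v_2 = A·v_1 = (3, 6, 4).
v_3 = A·v_2 = (5, 3, 6).
v_4 = A·v_3 = (2, 5, 0).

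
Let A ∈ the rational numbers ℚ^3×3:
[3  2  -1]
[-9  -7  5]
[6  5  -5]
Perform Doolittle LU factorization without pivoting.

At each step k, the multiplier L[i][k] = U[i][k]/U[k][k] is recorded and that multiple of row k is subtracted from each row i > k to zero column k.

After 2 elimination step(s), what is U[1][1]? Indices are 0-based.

U[1][1] = -1

Step 1: pivot at (0,0) is 3.
  row1 ← row1 − (-3)·row0  ⇒  L[1][0]=-3, U row1=(0, -1, 2)
  row2 ← row2 − (2)·row0  ⇒  L[2][0]=2, U row2=(0, 1, -3)
Step 2: pivot at (1,1) is -1.
  row2 ← row2 − (-1)·row1  ⇒  L[2][1]=-1, U row2=(0, 0, -1)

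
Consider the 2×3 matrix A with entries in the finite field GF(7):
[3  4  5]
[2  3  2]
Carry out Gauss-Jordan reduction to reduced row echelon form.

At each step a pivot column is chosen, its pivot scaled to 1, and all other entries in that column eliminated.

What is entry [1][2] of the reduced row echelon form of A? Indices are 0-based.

[1] R0 /= 3  ⇒  (1, 6, 4)
     R1 -= 2·R0  ⇒  (0, 5, 1)
[2] R1 /= 5  ⇒  (0, 1, 3)
     R0 -= 6·R1  ⇒  (1, 0, 0)

M[1][2] = 3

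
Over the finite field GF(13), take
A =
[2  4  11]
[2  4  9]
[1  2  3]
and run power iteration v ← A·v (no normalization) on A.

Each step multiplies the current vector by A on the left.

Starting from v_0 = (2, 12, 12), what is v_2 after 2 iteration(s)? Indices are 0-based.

v_2 = (0, 6, 1)

v_0 = (2, 12, 12).
v_1 = A·v_0 = (2, 4, 10).
v_2 = A·v_1 = (0, 6, 1).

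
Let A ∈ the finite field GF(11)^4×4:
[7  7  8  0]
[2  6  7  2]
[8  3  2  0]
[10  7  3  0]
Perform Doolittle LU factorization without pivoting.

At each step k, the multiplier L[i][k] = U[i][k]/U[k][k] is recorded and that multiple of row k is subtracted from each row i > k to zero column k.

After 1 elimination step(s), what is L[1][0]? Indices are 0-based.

L[1][0] = 5

[col 0] pivot 7
  R1 -= 5*R0 → (0, 4, 0, 2)  (L[1][0] := 5)
  R2 -= 9*R0 → (0, 6, 7, 0)  (L[2][0] := 9)
  R3 -= 3*R0 → (0, 8, 1, 0)  (L[3][0] := 3)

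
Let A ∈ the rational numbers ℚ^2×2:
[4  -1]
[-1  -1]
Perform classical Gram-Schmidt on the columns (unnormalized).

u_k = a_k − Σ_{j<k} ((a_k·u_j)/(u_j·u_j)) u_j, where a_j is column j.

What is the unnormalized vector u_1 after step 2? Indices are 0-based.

u_1 = (-5/17, -20/17)

Step 1: u_0 = a_0 = (4, -1).
Step 2: u_1 = a_1 − (-3/17)·u_0 = (-5/17, -20/17).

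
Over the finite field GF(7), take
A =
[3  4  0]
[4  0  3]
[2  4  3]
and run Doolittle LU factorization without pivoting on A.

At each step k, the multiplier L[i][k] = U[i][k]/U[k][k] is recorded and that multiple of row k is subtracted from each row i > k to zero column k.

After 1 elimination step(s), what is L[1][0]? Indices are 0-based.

k=0: U[0][0]=3
  eliminate (1,0): mult=6, new row 1: (0, 4, 3); set L[1][0]=6
  eliminate (2,0): mult=3, new row 2: (0, 6, 3); set L[2][0]=3

L[1][0] = 6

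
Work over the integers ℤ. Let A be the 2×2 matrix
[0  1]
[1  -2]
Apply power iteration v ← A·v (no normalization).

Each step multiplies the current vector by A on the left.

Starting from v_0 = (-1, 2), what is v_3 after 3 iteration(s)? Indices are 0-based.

v_3 = (12, -29)

v_0 = (-1, 2).
v_1 = A·v_0 = (2, -5).
v_2 = A·v_1 = (-5, 12).
v_3 = A·v_2 = (12, -29).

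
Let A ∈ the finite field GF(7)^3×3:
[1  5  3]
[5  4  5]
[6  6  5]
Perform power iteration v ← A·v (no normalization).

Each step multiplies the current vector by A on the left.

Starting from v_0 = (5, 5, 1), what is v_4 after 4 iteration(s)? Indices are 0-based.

v_4 = (5, 4, 4)

v_0 = (5, 5, 1).
v_1 = A·v_0 = (5, 1, 2).
v_2 = A·v_1 = (2, 4, 4).
v_3 = A·v_2 = (6, 4, 0).
v_4 = A·v_3 = (5, 4, 4).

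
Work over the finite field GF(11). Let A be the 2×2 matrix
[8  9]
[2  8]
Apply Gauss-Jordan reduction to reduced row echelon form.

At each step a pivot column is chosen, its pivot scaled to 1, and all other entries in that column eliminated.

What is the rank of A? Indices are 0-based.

[1] R0 /= 8  ⇒  (1, 8)
     R1 -= 2·R0  ⇒  (0, 3)
[2] R1 /= 3  ⇒  (0, 1)
     R0 -= 8·R1  ⇒  (1, 0)

rank = 2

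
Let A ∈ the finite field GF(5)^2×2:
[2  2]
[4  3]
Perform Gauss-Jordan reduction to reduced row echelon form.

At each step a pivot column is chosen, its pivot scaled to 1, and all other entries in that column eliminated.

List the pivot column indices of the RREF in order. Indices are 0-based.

pivot columns: 0, 1

step 1: normalize row 0 (÷2) = (1, 1)
  row 1: subtract 4×row0 = (0, 4)
step 2: normalize row 1 (÷4) = (0, 1)
  row 0: subtract 1×row1 = (1, 0)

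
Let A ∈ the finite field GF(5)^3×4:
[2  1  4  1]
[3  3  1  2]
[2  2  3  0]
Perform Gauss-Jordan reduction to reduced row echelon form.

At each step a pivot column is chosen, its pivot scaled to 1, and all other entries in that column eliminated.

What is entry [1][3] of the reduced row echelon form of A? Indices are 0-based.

M[1][3] = 2

pivot(0,0)=2: scale R0 → (1, 3, 2, 3)
  clear (1,0): R1 −= (3)R0 → (0, 4, 0, 3)
  clear (2,0): R2 −= (2)R0 → (0, 1, 4, 4)
pivot(1,1)=4: scale R1 → (0, 1, 0, 2)
  clear (0,1): R0 −= (3)R1 → (1, 0, 2, 2)
  clear (2,1): R2 −= (1)R1 → (0, 0, 4, 2)
pivot(2,2)=4: scale R2 → (0, 0, 1, 3)
  clear (0,2): R0 −= (2)R2 → (1, 0, 0, 1)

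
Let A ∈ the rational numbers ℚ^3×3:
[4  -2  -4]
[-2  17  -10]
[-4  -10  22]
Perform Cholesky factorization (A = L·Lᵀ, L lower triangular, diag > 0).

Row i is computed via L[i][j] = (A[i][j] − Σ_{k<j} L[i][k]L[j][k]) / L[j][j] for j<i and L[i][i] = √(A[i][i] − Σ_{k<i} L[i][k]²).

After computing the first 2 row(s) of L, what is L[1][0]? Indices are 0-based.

L[1][0] = -1

Step 1: L[0][0] = √(4) = 2.
  L[1][0] = (-2) / L[0][0] = -1.
Step 2: L[1][1] = √(16) = 4.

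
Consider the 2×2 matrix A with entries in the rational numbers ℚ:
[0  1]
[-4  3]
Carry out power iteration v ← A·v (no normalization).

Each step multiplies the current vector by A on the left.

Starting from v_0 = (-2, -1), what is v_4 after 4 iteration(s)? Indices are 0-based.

v_0 = (-2, -1).
v_1 = A·v_0 = (-1, 5).
v_2 = A·v_1 = (5, 19).
v_3 = A·v_2 = (19, 37).
v_4 = A·v_3 = (37, 35).

v_4 = (37, 35)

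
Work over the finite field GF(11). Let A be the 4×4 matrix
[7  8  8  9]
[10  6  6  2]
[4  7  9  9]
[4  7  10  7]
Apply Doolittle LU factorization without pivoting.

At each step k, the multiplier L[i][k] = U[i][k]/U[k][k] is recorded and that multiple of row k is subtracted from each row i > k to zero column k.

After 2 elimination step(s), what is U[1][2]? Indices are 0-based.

Step 1: pivot at (0,0) is 7.
  row1 ← row1 − (3)·row0  ⇒  L[1][0]=3, U row1=(0, 4, 4, 8)
  row2 ← row2 − (10)·row0  ⇒  L[2][0]=10, U row2=(0, 4, 6, 7)
  row3 ← row3 − (10)·row0  ⇒  L[3][0]=10, U row3=(0, 4, 7, 5)
Step 2: pivot at (1,1) is 4.
  row2 ← row2 − (1)·row1  ⇒  L[2][1]=1, U row2=(0, 0, 2, 10)
  row3 ← row3 − (1)·row1  ⇒  L[3][1]=1, U row3=(0, 0, 3, 8)

U[1][2] = 4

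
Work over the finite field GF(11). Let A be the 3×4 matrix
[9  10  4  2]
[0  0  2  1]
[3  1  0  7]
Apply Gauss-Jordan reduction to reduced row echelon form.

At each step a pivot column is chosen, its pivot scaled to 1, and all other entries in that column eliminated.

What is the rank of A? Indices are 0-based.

[1] R0 /= 9  ⇒  (1, 6, 9, 10)
     R2 -= 3·R0  ⇒  (0, 5, 6, 10)
[2] R1 <-> R2
[2] R1 /= 5  ⇒  (0, 1, 10, 2)
     R0 -= 6·R1  ⇒  (1, 0, 4, 9)
[3] R2 /= 2  ⇒  (0, 0, 1, 6)
     R0 -= 4·R2  ⇒  (1, 0, 0, 7)
     R1 -= 10·R2  ⇒  (0, 1, 0, 8)

rank = 3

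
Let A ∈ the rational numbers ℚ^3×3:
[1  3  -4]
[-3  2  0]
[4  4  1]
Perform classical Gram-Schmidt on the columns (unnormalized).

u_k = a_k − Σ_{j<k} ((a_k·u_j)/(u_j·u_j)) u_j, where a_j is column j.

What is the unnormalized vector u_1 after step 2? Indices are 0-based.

u_1 = (5/2, 7/2, 2)

Step 1: u_0 = a_0 = (1, -3, 4).
Step 2: u_1 = a_1 − (1/2)·u_0 = (5/2, 7/2, 2).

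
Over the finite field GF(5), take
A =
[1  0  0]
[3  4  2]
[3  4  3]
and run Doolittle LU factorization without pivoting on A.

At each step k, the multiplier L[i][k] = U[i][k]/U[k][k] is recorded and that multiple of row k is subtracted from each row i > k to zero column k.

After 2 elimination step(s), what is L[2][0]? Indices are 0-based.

L[2][0] = 3

[col 0] pivot 1
  R1 -= 3*R0 → (0, 4, 2)  (L[1][0] := 3)
  R2 -= 3*R0 → (0, 4, 3)  (L[2][0] := 3)
[col 1] pivot 4
  R2 -= 1*R1 → (0, 0, 1)  (L[2][1] := 1)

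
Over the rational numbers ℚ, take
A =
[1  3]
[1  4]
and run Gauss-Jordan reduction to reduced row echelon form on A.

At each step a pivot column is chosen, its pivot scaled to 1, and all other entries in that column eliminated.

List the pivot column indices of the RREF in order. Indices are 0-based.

pivot columns: 0, 1

step 1: normalize row 0 (÷1) = (1, 3)
  row 1: subtract 1×row0 = (0, 1)
step 2: normalize row 1 (÷1) = (0, 1)
  row 0: subtract 3×row1 = (1, 0)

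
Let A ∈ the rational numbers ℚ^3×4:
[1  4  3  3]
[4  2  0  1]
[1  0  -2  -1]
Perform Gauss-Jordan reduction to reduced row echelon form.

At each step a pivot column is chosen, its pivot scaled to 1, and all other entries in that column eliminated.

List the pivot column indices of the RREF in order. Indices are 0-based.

pivot columns: 0, 1, 2

pivot(0,0)=1: scale R0 → (1, 4, 3, 3)
  clear (1,0): R1 −= (4)R0 → (0, -14, -12, -11)
  clear (2,0): R2 −= (1)R0 → (0, -4, -5, -4)
pivot(1,1)=-14: scale R1 → (0, 1, 6/7, 11/14)
  clear (0,1): R0 −= (4)R1 → (1, 0, -3/7, -1/7)
  clear (2,1): R2 −= (-4)R1 → (0, 0, -11/7, -6/7)
pivot(2,2)=-11/7: scale R2 → (0, 0, 1, 6/11)
  clear (0,2): R0 −= (-3/7)R2 → (1, 0, 0, 1/11)
  clear (1,2): R1 −= (6/7)R2 → (0, 1, 0, 7/22)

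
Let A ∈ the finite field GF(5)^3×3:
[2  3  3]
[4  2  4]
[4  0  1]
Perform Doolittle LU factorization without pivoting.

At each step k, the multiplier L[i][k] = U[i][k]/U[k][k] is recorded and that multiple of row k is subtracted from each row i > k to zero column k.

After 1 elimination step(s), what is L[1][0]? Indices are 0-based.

[col 0] pivot 2
  R1 -= 2*R0 → (0, 1, 3)  (L[1][0] := 2)
  R2 -= 2*R0 → (0, 4, 0)  (L[2][0] := 2)

L[1][0] = 2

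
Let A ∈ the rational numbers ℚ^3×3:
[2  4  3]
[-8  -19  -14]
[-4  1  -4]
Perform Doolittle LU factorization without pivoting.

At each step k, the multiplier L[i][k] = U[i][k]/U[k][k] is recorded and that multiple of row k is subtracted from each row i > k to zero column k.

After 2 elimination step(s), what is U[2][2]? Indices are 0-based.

U[2][2] = -4

[col 0] pivot 2
  R1 -= -4*R0 → (0, -3, -2)  (L[1][0] := -4)
  R2 -= -2*R0 → (0, 9, 2)  (L[2][0] := -2)
[col 1] pivot -3
  R2 -= -3*R1 → (0, 0, -4)  (L[2][1] := -3)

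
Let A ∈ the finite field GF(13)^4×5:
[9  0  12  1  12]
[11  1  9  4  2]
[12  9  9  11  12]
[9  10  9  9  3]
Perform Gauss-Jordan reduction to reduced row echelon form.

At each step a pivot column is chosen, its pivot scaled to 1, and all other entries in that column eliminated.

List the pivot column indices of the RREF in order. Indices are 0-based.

step 1: normalize row 0 (÷9) = (1, 0, 10, 3, 10)
  row 1: subtract 11×row0 = (0, 1, 3, 10, 9)
  row 2: subtract 12×row0 = (0, 9, 6, 1, 9)
  row 3: subtract 9×row0 = (0, 10, 10, 8, 4)
step 2: normalize row 1 (÷1) = (0, 1, 3, 10, 9)
  row 2: subtract 9×row1 = (0, 0, 5, 2, 6)
  row 3: subtract 10×row1 = (0, 0, 6, 12, 5)
step 3: normalize row 2 (÷5) = (0, 0, 1, 3, 9)
  row 0: subtract 10×row2 = (1, 0, 0, 12, 11)
  row 1: subtract 3×row2 = (0, 1, 0, 1, 8)
  row 3: subtract 6×row2 = (0, 0, 0, 7, 3)
step 4: normalize row 3 (÷7) = (0, 0, 0, 1, 6)
  row 0: subtract 12×row3 = (1, 0, 0, 0, 4)
  row 1: subtract 1×row3 = (0, 1, 0, 0, 2)
  row 2: subtract 3×row3 = (0, 0, 1, 0, 4)

pivot columns: 0, 1, 2, 3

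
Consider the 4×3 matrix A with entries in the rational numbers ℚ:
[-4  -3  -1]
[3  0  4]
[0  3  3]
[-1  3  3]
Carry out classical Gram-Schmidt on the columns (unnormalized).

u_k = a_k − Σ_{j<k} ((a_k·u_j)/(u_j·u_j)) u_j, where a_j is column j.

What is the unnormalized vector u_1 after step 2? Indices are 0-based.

u_1 = (-21/13, -27/26, 3, 87/26)

Step 1: u_0 = a_0 = (-4, 3, 0, -1).
Step 2: u_1 = a_1 − (9/26)·u_0 = (-21/13, -27/26, 3, 87/26).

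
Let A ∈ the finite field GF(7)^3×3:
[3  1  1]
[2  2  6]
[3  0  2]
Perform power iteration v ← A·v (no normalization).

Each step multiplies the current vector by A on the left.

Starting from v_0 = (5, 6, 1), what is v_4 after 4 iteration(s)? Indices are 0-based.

v_4 = (3, 4, 3)

v_0 = (5, 6, 1).
v_1 = A·v_0 = (1, 0, 3).
v_2 = A·v_1 = (6, 6, 2).
v_3 = A·v_2 = (5, 1, 1).
v_4 = A·v_3 = (3, 4, 3).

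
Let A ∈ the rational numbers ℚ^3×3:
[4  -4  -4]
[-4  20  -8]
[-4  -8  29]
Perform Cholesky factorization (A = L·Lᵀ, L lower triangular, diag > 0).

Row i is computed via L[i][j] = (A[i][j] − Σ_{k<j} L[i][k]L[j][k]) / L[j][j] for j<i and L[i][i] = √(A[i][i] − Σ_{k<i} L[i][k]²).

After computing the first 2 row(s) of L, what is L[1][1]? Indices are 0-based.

Step 1: L[0][0] = √(4) = 2.
  L[1][0] = (-4) / L[0][0] = -2.
Step 2: L[1][1] = √(16) = 4.

L[1][1] = 4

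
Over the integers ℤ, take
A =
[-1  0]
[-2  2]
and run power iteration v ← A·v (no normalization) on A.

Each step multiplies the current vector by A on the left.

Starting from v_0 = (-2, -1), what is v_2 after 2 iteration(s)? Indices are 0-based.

v_0 = (-2, -1).
v_1 = A·v_0 = (2, 2).
v_2 = A·v_1 = (-2, 0).

v_2 = (-2, 0)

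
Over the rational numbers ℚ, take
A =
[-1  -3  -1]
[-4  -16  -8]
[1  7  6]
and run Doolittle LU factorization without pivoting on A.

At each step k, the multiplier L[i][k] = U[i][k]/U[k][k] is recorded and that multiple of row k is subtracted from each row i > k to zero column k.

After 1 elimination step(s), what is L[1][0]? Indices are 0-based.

Step 1: pivot at (0,0) is -1.
  row1 ← row1 − (4)·row0  ⇒  L[1][0]=4, U row1=(0, -4, -4)
  row2 ← row2 − (-1)·row0  ⇒  L[2][0]=-1, U row2=(0, 4, 5)

L[1][0] = 4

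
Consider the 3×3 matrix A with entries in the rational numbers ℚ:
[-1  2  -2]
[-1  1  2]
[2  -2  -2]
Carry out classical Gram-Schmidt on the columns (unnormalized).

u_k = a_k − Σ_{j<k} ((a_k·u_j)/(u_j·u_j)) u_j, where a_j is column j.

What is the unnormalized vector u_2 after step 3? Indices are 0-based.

u_2 = (0, 4/5, 2/5)

Step 1: u_0 = a_0 = (-1, -1, 2).
Step 2: u_1 = a_1 − (-7/6)·u_0 = (5/6, -1/6, 1/3).
Step 3: u_2 = a_2 − (-2/3)·u_0 − (-16/5)·u_1 = (0, 4/5, 2/5).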